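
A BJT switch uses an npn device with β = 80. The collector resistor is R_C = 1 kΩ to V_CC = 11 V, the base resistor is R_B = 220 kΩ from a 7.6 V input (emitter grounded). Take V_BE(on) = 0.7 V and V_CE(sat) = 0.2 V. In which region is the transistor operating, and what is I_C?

active; I_C ≈ 2.5 mA

Assume active. Base-emitter loop: I_B = (V_BB − V_BE)/R_B = (7.6 − 0.7)/220 = 0.0314 mA.
I_C = β·I_B = 80×0.0314 = 2.51 mA.
V_CE = V_CC − I_C·R_C = 11 − 2.51×1 = 8.49 V > V_CE(sat), so the active-region assumption holds.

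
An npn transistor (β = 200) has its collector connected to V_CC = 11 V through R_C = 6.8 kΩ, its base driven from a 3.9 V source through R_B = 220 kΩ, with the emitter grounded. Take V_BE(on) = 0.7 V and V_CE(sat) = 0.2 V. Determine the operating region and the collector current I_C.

saturation; I_C ≈ 1.6 mA

Assume active: I_B = (3.9 − 0.7)/220 = 0.0145 mA, giving I_C = β·I_B = 2.91 mA.
But then V_CE = 11 − 2.91×6.8 = -8.78 V < V_CE(sat) = 0.2 V — impossible in the active region.
So the transistor is saturated. With V_CE = 0.2 V, I_C = (V_CC − 0.2)/R_C = 10.8/6.8 = 1.59 mA.
Check: β·I_B = 2.91 mA > I_C = 1.59 mA, confirming saturation.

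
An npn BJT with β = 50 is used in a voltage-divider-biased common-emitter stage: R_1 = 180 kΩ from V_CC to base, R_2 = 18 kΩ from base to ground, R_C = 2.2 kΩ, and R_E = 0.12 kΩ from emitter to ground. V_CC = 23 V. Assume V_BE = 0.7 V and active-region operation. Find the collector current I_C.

Thevenize the base divider: V_Th = V_CC·R_2/(R_1+R_2) = 23×18/198 = 2.09 V, R_Th = R_1‖R_2 = 16.4 kΩ.
Base-emitter loop: V_Th = I_B·R_Th + V_BE + (β+1)I_B·R_E, so I_B = (2.09 − 0.7) / (16.4 + 51×0.12) = 0.0619 mA.
I_C = β·I_B = 50×0.0619 = 3.09 mA, and I_E = (β+1)I_B = 3.16 mA.
V_CE = V_CC − I_C·R_C − I_E·R_E = 23 − 3.09×2.2 − 3.16×0.12 = 15.8 V.
V_CE = 15.8 V > 0.2 V confirms active-region operation.

I_C ≈ 3.1 mA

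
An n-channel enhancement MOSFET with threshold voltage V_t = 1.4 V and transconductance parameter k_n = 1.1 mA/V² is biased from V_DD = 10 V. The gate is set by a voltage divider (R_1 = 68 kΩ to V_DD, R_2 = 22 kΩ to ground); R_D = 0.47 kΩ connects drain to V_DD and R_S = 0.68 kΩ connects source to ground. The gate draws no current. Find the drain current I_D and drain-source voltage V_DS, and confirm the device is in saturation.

V_G = V_DD·R_2/(R_1+R_2) = 10×22/90 = 2.44 V.
Assume saturation: I_D = (k_n/2)(V_GS − V_t)² with V_GS = V_G − I_D·R_S = 2.44 − 0.68·I_D.
Substituting gives 0.254·I_D² − 1.78·I_D + 0.6 = 0, with roots I_D = 0.355 or 6.65 mA.
The root I_D = 6.65 mA gives V_GS = -2.08 V ≤ V_t, so take I_D = 0.355 mA.
Then V_GS = 2.2 V and V_DS = V_DD − I_D(R_D+R_S) = 10 − 0.355×1.15 = 9.59 V.
Saturation requires V_DS ≥ V_GS − V_t = 0.803 V; 9.59 ≥ 0.803 ✓.

I_D ≈ 0.35 mA, V_DS ≈ 9.6 V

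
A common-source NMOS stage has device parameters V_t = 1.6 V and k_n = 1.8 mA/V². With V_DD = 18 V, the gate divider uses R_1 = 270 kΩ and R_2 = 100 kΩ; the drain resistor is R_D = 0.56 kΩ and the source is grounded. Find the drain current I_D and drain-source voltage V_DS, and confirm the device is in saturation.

V_G = V_DD·R_2/(R_1+R_2) = 18×100/370 = 4.86 V. With the source grounded, V_GS = V_G = 4.86 V.
Assume saturation: I_D = (k_n/2)(V_GS − V_t)² = (1.8/2)×(4.86 − 1.6)² = 0.9×3.26² = 9.59 mA.
V_DS = V_DD − I_D·R_D = 18 − 9.59×0.56 = 12.6 V.
Saturation requires V_DS ≥ V_GS − V_t = 3.26 V; 12.6 ≥ 3.26 ✓.

I_D ≈ 9.6 mA, V_DS ≈ 13 V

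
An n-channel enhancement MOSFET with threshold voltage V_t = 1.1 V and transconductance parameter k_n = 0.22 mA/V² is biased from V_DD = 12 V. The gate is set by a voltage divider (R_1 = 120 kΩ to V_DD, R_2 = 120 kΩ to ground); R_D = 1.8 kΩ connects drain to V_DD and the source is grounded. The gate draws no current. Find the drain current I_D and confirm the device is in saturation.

I_D ≈ 2.6 mA

V_G = V_DD·R_2/(R_1+R_2) = 12×120/240 = 6 V. With the source grounded, V_GS = V_G = 6 V.
Assume saturation: I_D = (k_n/2)(V_GS − V_t)² = (0.22/2)×(6 − 1.1)² = 0.11×4.9² = 2.64 mA.
V_DS = V_DD − I_D·R_D = 12 − 2.64×1.8 = 7.25 V.
Saturation requires V_DS ≥ V_GS − V_t = 4.9 V; 7.25 ≥ 4.9 ✓.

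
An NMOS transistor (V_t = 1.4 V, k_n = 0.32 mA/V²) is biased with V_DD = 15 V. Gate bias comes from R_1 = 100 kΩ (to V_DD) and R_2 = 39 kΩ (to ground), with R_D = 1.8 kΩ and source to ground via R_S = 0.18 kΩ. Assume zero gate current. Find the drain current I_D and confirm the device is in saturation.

I_D ≈ 1.1 mA

V_G = V_DD·R_2/(R_1+R_2) = 15×39/139 = 4.21 V.
Assume saturation: I_D = (k_n/2)(V_GS − V_t)² with V_GS = V_G − I_D·R_S = 4.21 − 0.18·I_D.
Substituting gives 0.00518·I_D² − 1.16·I_D + 1.26 = 0, with roots I_D = 1.09 or 223 mA.
The root I_D = 223 mA gives V_GS = -35.9 V ≤ V_t, so take I_D = 1.09 mA.
Then V_GS = 4.01 V and V_DS = V_DD − I_D(R_D+R_S) = 15 − 1.09×1.98 = 12.8 V.
Saturation requires V_DS ≥ V_GS − V_t = 2.61 V; 12.8 ≥ 2.61 ✓.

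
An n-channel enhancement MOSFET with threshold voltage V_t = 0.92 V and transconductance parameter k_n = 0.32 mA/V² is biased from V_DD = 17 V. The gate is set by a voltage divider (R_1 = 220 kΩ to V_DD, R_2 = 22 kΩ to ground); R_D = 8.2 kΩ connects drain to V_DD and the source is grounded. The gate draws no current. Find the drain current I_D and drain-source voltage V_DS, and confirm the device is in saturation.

I_D ≈ 0.063 mA, V_DS ≈ 16 V

V_G = V_DD·R_2/(R_1+R_2) = 17×22/242 = 1.55 V. With the source grounded, V_GS = V_G = 1.55 V.
Assume saturation: I_D = (k_n/2)(V_GS − V_t)² = (0.32/2)×(1.55 − 0.92)² = 0.16×0.625² = 0.0626 mA.
V_DS = V_DD − I_D·R_D = 17 − 0.0626×8.2 = 16.5 V.
Saturation requires V_DS ≥ V_GS − V_t = 0.625 V; 16.5 ≥ 0.625 ✓.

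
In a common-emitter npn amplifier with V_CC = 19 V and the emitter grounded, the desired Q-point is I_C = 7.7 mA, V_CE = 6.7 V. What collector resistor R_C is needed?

Collector loop: V_CC = I_C·R_C + V_CE.
R_C = (V_CC − V_CE)/I_C = (19 − 6.7)/7.7 = 1.6 kΩ.

R_C ≈ 1.6 kΩ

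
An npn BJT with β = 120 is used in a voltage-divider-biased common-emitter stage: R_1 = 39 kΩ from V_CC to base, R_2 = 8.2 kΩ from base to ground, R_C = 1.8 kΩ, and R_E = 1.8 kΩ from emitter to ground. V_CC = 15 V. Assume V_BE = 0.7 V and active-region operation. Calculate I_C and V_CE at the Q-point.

Thevenize the base divider: V_Th = V_CC·R_2/(R_1+R_2) = 15×8.2/47.2 = 2.61 V, R_Th = R_1‖R_2 = 6.78 kΩ.
Base-emitter loop: V_Th = I_B·R_Th + V_BE + (β+1)I_B·R_E, so I_B = (2.61 − 0.7) / (6.78 + 121×1.8) = 0.00849 mA.
I_C = β·I_B = 120×0.00849 = 1.02 mA, and I_E = (β+1)I_B = 1.03 mA.
V_CE = V_CC − I_C·R_C − I_E·R_E = 15 − 1.02×1.8 − 1.03×1.8 = 11.3 V.
V_CE = 11.3 V > 0.2 V confirms active-region operation.

I_C ≈ 1 mA, V_CE ≈ 11 V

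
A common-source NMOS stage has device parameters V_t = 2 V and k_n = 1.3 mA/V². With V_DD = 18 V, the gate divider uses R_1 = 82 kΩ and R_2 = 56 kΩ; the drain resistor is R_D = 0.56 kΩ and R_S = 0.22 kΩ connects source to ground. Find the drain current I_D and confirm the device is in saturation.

I_D ≈ 8.1 mA

V_G = V_DD·R_2/(R_1+R_2) = 18×56/138 = 7.3 V.
Assume saturation: I_D = (k_n/2)(V_GS − V_t)² with V_GS = V_G − I_D·R_S = 7.3 − 0.22·I_D.
Substituting gives 0.0315·I_D² − 2.52·I_D + 18.3 = 0, with roots I_D = 8.08 or 71.9 mA.
The root I_D = 71.9 mA gives V_GS = -8.52 V ≤ V_t, so take I_D = 8.08 mA.
Then V_GS = 5.53 V and V_DS = V_DD − I_D(R_D+R_S) = 18 − 8.08×0.78 = 11.7 V.
Saturation requires V_DS ≥ V_GS − V_t = 3.53 V; 11.7 ≥ 3.53 ✓.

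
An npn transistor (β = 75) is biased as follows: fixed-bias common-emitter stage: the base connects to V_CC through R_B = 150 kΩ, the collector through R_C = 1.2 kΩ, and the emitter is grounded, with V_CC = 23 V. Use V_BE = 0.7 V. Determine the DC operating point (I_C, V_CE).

I_C ≈ 11 mA, V_CE ≈ 9.6 V

Base loop: V_CC = I_B·R_B + V_BE, so I_B = (23 − 0.7)/150 kΩ = 0.149 mA.
In the active region I_C = β·I_B = 75 × 0.149 = 11.2 mA.
Collector loop: V_CE = V_CC − I_C·R_C = 23 − 11.2×1.2 = 9.62 V.
Since V_CE = 9.62 V > V_CE(sat) ≈ 0.2 V, the transistor is in the active region as assumed.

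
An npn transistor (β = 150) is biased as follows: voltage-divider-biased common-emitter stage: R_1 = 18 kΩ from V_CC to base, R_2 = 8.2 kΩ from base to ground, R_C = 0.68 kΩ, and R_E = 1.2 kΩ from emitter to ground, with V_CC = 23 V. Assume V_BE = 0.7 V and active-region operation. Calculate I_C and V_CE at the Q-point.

I_C ≈ 5.2 mA, V_CE ≈ 13 V

Thevenize the base divider: V_Th = V_CC·R_2/(R_1+R_2) = 23×8.2/26.2 = 7.2 V, R_Th = R_1‖R_2 = 5.63 kΩ.
Base-emitter loop: V_Th = I_B·R_Th + V_BE + (β+1)I_B·R_E, so I_B = (7.2 − 0.7) / (5.63 + 151×1.2) = 0.0348 mA.
I_C = β·I_B = 150×0.0348 = 5.22 mA, and I_E = (β+1)I_B = 5.25 mA.
V_CE = V_CC − I_C·R_C − I_E·R_E = 23 − 5.22×0.68 − 5.25×1.2 = 13.1 V.
V_CE = 13.1 V > 0.2 V confirms active-region operation.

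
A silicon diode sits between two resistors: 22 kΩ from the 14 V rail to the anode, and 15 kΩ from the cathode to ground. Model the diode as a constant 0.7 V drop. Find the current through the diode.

I ≈ 0.36 mA

The two resistors are in series with the diode, so KVL gives 14 = I·22 + 0.7 + I·15.
I = (14 − 0.7) / (22 + 15) kΩ = 13.3 / 37 = 0.359 mA.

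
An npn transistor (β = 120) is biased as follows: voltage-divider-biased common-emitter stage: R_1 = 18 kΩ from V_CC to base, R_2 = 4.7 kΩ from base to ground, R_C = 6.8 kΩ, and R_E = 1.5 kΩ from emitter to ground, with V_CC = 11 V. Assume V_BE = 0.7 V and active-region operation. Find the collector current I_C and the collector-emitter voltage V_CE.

I_C ≈ 1 mA, V_CE ≈ 2.5 V

Thevenize the base divider: V_Th = V_CC·R_2/(R_1+R_2) = 11×4.7/22.7 = 2.28 V, R_Th = R_1‖R_2 = 3.73 kΩ.
Base-emitter loop: V_Th = I_B·R_Th + V_BE + (β+1)I_B·R_E, so I_B = (2.28 − 0.7) / (3.73 + 121×1.5) = 0.00852 mA.
I_C = β·I_B = 120×0.00852 = 1.02 mA, and I_E = (β+1)I_B = 1.03 mA.
V_CE = V_CC − I_C·R_C − I_E·R_E = 11 − 1.02×6.8 − 1.03×1.5 = 2.5 V.
V_CE = 2.5 V > 0.2 V confirms active-region operation.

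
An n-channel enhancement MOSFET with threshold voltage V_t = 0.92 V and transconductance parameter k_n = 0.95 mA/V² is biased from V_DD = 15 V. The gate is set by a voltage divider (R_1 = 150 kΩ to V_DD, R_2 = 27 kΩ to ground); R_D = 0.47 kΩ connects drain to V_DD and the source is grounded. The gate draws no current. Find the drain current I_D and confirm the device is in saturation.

I_D ≈ 0.89 mA

V_G = V_DD·R_2/(R_1+R_2) = 15×27/177 = 2.29 V. With the source grounded, V_GS = V_G = 2.29 V.
Assume saturation: I_D = (k_n/2)(V_GS − V_t)² = (0.95/2)×(2.29 − 0.92)² = 0.475×1.37² = 0.889 mA.
V_DS = V_DD − I_D·R_D = 15 − 0.889×0.47 = 14.6 V.
Saturation requires V_DS ≥ V_GS − V_t = 1.37 V; 14.6 ≥ 1.37 ✓.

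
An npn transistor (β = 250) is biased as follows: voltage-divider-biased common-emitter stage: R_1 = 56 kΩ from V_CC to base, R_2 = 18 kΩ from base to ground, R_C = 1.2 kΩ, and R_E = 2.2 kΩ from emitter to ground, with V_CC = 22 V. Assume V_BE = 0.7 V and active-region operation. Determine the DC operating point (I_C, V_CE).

Thevenize the base divider: V_Th = V_CC·R_2/(R_1+R_2) = 22×18/74 = 5.35 V, R_Th = R_1‖R_2 = 13.6 kΩ.
Base-emitter loop: V_Th = I_B·R_Th + V_BE + (β+1)I_B·R_E, so I_B = (5.35 − 0.7) / (13.6 + 251×2.2) = 0.00822 mA.
I_C = β·I_B = 250×0.00822 = 2.06 mA, and I_E = (β+1)I_B = 2.06 mA.
V_CE = V_CC − I_C·R_C − I_E·R_E = 22 − 2.06×1.2 − 2.06×2.2 = 15 V.
V_CE = 15 V > 0.2 V confirms active-region operation.

I_C ≈ 2.1 mA, V_CE ≈ 15 V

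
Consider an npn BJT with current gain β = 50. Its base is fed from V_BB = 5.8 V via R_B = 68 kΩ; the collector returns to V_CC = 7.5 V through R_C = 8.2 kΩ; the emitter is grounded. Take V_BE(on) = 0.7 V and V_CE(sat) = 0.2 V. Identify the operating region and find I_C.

saturation; I_C ≈ 0.89 mA

Assume active: I_B = (5.8 − 0.7)/68 = 0.075 mA, giving I_C = β·I_B = 3.75 mA.
But then V_CE = 7.5 − 3.75×8.2 = -23.2 V < V_CE(sat) = 0.2 V — impossible in the active region.
So the transistor is saturated. With V_CE = 0.2 V, I_C = (V_CC − 0.2)/R_C = 7.3/8.2 = 0.89 mA.
Check: β·I_B = 3.75 mA > I_C = 0.89 mA, confirming saturation.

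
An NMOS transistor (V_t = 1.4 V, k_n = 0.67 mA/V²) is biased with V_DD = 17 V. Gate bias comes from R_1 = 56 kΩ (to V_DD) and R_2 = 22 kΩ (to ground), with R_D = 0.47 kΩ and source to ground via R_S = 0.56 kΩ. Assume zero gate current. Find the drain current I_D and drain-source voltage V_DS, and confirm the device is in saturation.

I_D ≈ 1.9 mA, V_DS ≈ 15 V

V_G = V_DD·R_2/(R_1+R_2) = 17×22/78 = 4.79 V.
Assume saturation: I_D = (k_n/2)(V_GS − V_t)² with V_GS = V_G − I_D·R_S = 4.79 − 0.56·I_D.
Substituting gives 0.105·I_D² − 2.27·I_D + 3.86 = 0, with roots I_D = 1.86 or 19.8 mA.
The root I_D = 19.8 mA gives V_GS = -6.29 V ≤ V_t, so take I_D = 1.86 mA.
Then V_GS = 3.75 V and V_DS = V_DD − I_D(R_D+R_S) = 17 − 1.86×1.03 = 15.1 V.
Saturation requires V_DS ≥ V_GS − V_t = 2.35 V; 15.1 ≥ 2.35 ✓.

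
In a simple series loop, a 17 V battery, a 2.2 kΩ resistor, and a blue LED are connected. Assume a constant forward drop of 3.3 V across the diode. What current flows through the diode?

KVL around the loop: 17 = V_D + I·R = 3.3 + I × 2.2 kΩ.
So I = (17 − 3.3) / 2.2 kΩ = 13.7 / 2.2 = 6.23 mA.

I ≈ 6.2 mA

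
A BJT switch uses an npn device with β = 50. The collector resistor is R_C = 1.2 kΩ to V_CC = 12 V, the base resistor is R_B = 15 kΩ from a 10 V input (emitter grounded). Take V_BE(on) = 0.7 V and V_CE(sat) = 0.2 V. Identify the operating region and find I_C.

saturation; I_C ≈ 9.8 mA

Assume active: I_B = (10 − 0.7)/15 = 0.62 mA, giving I_C = β·I_B = 31 mA.
But then V_CE = 12 − 31×1.2 = -25.2 V < V_CE(sat) = 0.2 V — impossible in the active region.
So the transistor is saturated. With V_CE = 0.2 V, I_C = (V_CC − 0.2)/R_C = 11.8/1.2 = 9.83 mA.
Check: β·I_B = 31 mA > I_C = 9.83 mA, confirming saturation.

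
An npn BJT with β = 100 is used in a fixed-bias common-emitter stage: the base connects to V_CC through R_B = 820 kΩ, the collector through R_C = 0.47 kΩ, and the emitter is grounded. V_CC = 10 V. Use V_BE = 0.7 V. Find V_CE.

Base loop: V_CC = I_B·R_B + V_BE, so I_B = (10 − 0.7)/820 kΩ = 0.0113 mA.
In the active region I_C = β·I_B = 100 × 0.0113 = 1.13 mA.
Collector loop: V_CE = V_CC − I_C·R_C = 10 − 1.13×0.47 = 9.47 V.
Since V_CE = 9.47 V > V_CE(sat) ≈ 0.2 V, the transistor is in the active region as assumed.

V_CE ≈ 9.5 V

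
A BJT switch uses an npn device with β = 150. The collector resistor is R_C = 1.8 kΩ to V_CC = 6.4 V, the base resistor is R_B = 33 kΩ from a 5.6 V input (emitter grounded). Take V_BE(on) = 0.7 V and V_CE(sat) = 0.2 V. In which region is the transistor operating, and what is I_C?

saturation; I_C ≈ 3.4 mA

Assume active: I_B = (5.6 − 0.7)/33 = 0.148 mA, giving I_C = β·I_B = 22.3 mA.
But then V_CE = 6.4 − 22.3×1.8 = -33.7 V < V_CE(sat) = 0.2 V — impossible in the active region.
So the transistor is saturated. With V_CE = 0.2 V, I_C = (V_CC − 0.2)/R_C = 6.2/1.8 = 3.44 mA.
Check: β·I_B = 22.3 mA > I_C = 3.44 mA, confirming saturation.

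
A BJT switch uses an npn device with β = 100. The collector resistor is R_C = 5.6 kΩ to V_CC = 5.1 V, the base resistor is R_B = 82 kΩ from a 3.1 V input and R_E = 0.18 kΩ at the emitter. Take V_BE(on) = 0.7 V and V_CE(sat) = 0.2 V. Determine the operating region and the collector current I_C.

Assume active: I_B = (3.1 − 0.7)/(82 + 101×0.18) = 0.024 mA, I_C = β·I_B = 2.4 mA.
Then V_CE = 5.1 − 2.4×5.6 − 2.42×0.18 = -8.75 V < 0.2 V — the active assumption fails.
Re-solve with V_CE = 0.2 V. KCL at the emitter: V_E/R_E = (V_BB−0.7−V_E)/R_B + (V_CC−0.2−V_E)/R_C, giving V_E = 0.157 V.
I_C = (V_CC − 0.2 − V_E)/R_C = (4.9 − 0.157)/5.6 = 0.847 mA.
Check: I_B = (2.4 − 0.157)/82 = 0.0273 mA, and β·I_B = 2.73 mA > I_C, confirming saturation.

saturation; I_C ≈ 0.85 mA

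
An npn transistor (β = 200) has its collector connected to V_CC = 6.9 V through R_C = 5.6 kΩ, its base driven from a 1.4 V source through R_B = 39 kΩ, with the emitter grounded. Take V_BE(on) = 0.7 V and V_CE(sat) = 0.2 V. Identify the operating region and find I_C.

Assume active: I_B = (1.4 − 0.7)/39 = 0.0179 mA, giving I_C = β·I_B = 3.59 mA.
But then V_CE = 6.9 − 3.59×5.6 = -13.2 V < V_CE(sat) = 0.2 V — impossible in the active region.
So the transistor is saturated. With V_CE = 0.2 V, I_C = (V_CC − 0.2)/R_C = 6.7/5.6 = 1.2 mA.
Check: β·I_B = 3.59 mA > I_C = 1.2 mA, confirming saturation.

saturation; I_C ≈ 1.2 mA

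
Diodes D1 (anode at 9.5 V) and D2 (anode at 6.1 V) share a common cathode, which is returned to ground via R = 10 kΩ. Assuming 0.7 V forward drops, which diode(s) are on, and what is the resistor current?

Assume both conduct. Then node N would need to be at both 9.5−0.7 = 8.8 V and 6.1−0.7 = 5.4 V, which is impossible.
Assume only D1 conducts: V_N = 9.5 − 0.7 = 8.8 V, so I_R = 8.8/10 = 0.88 mA.
Check D2: its anode-to-cathode voltage is 6.1 − 8.8 = -2.7 V < 0.7 V, so it is off. The assumption is consistent.

Only D1 conducts; I_R ≈ 0.88 mA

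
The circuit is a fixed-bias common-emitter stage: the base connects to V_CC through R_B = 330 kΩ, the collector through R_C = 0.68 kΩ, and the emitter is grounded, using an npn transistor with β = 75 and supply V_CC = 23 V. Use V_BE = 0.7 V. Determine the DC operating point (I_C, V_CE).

I_C ≈ 5.1 mA, V_CE ≈ 20 V

Base loop: V_CC = I_B·R_B + V_BE, so I_B = (23 − 0.7)/330 kΩ = 0.0676 mA.
In the active region I_C = β·I_B = 75 × 0.0676 = 5.07 mA.
Collector loop: V_CE = V_CC − I_C·R_C = 23 − 5.07×0.68 = 19.6 V.
Since V_CE = 19.6 V > V_CE(sat) ≈ 0.2 V, the transistor is in the active region as assumed.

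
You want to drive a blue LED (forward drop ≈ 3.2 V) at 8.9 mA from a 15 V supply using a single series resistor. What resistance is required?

The resistor drops V_S − V_D = 15 − 3.2 = 11.8 V at 8.9 mA.
R = 11.8 V / 8.9 mA = 1.33 kΩ.

R ≈ 1.3 kΩ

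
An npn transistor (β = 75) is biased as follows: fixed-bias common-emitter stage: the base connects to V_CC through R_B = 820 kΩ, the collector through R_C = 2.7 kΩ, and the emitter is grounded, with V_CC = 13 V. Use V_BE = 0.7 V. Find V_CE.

V_CE ≈ 10 V

Base loop: V_CC = I_B·R_B + V_BE, so I_B = (13 − 0.7)/820 kΩ = 0.015 mA.
In the active region I_C = β·I_B = 75 × 0.015 = 1.12 mA.
Collector loop: V_CE = V_CC − I_C·R_C = 13 − 1.12×2.7 = 9.96 V.
Since V_CE = 9.96 V > V_CE(sat) ≈ 0.2 V, the transistor is in the active region as assumed.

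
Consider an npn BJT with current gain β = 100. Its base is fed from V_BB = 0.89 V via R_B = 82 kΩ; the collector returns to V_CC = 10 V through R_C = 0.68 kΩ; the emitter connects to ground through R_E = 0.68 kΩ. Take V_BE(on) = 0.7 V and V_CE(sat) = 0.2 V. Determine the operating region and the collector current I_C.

active; I_C ≈ 0.13 mA

Assume active. Base-emitter loop: I_B = (V_BB − V_BE)/(R_B + (β+1)R_E) = (0.89 − 0.7)/(82 + 101×0.68) = 0.00126 mA.
I_C = β·I_B = 100×0.00126 = 0.126 mA.
V_CE = V_CC − I_C·R_C − I_E·R_E = 10 − 0.126×0.68 − 0.127×0.68 = 9.83 V > V_CE(sat), so the active-region assumption holds.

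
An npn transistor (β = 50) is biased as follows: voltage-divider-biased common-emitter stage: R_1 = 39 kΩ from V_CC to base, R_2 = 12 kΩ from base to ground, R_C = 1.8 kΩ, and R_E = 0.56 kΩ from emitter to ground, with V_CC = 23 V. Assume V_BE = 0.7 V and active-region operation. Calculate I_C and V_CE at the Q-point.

Thevenize the base divider: V_Th = V_CC·R_2/(R_1+R_2) = 23×12/51 = 5.41 V, R_Th = R_1‖R_2 = 9.18 kΩ.
Base-emitter loop: V_Th = I_B·R_Th + V_BE + (β+1)I_B·R_E, so I_B = (5.41 − 0.7) / (9.18 + 51×0.56) = 0.125 mA.
I_C = β·I_B = 50×0.125 = 6.24 mA, and I_E = (β+1)I_B = 6.37 mA.
V_CE = V_CC − I_C·R_C − I_E·R_E = 23 − 6.24×1.8 − 6.37×0.56 = 8.2 V.
V_CE = 8.2 V > 0.2 V confirms active-region operation.

I_C ≈ 6.2 mA, V_CE ≈ 8.2 V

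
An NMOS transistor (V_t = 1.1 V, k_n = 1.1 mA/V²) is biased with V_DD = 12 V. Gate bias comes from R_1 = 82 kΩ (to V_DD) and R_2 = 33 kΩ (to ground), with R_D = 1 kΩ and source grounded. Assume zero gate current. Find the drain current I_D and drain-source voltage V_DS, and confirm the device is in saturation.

V_G = V_DD·R_2/(R_1+R_2) = 12×33/115 = 3.44 V. With the source grounded, V_GS = V_G = 3.44 V.
Assume saturation: I_D = (k_n/2)(V_GS − V_t)² = (1.1/2)×(3.44 − 1.1)² = 0.55×2.34² = 3.02 mA.
V_DS = V_DD − I_D·R_D = 12 − 3.02×1 = 8.98 V.
Saturation requires V_DS ≥ V_GS − V_t = 2.34 V; 8.98 ≥ 2.34 ✓.

I_D ≈ 3 mA, V_DS ≈ 9 V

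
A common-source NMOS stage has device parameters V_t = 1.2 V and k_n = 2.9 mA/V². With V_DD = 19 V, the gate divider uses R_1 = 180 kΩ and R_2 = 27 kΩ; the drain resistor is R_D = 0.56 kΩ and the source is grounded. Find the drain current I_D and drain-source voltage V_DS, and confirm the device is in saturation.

V_G = V_DD·R_2/(R_1+R_2) = 19×27/207 = 2.48 V. With the source grounded, V_GS = V_G = 2.48 V.
Assume saturation: I_D = (k_n/2)(V_GS − V_t)² = (2.9/2)×(2.48 − 1.2)² = 1.45×1.28² = 2.37 mA.
V_DS = V_DD − I_D·R_D = 19 − 2.37×0.56 = 17.7 V.
Saturation requires V_DS ≥ V_GS − V_t = 1.28 V; 17.7 ≥ 1.28 ✓.

I_D ≈ 2.4 mA, V_DS ≈ 18 V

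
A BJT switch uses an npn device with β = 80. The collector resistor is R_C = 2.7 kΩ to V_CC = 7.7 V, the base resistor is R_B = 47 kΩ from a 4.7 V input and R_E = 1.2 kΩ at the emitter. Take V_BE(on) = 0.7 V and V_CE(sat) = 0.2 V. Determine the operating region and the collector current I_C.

saturation; I_C ≈ 1.9 mA

Assume active: I_B = (4.7 − 0.7)/(47 + 81×1.2) = 0.0277 mA, I_C = β·I_B = 2.22 mA.
Then V_CE = 7.7 − 2.22×2.7 − 2.25×1.2 = -0.988 V < 0.2 V — the active assumption fails.
Re-solve with V_CE = 0.2 V. KCL at the emitter: V_E/R_E = (V_BB−0.7−V_E)/R_B + (V_CC−0.2−V_E)/R_C, giving V_E = 2.34 V.
I_C = (V_CC − 0.2 − V_E)/R_C = (7.5 − 2.34)/2.7 = 1.91 mA.
Check: I_B = (4 − 2.34)/47 = 0.0354 mA, and β·I_B = 2.83 mA > I_C, confirming saturation.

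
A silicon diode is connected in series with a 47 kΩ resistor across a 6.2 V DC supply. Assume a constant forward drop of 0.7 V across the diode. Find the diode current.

I ≈ 0.12 mA

KVL around the loop: 6.2 = V_D + I·R = 0.7 + I × 47 kΩ.
So I = (6.2 − 0.7) / 47 kΩ = 5.5 / 47 = 0.117 mA.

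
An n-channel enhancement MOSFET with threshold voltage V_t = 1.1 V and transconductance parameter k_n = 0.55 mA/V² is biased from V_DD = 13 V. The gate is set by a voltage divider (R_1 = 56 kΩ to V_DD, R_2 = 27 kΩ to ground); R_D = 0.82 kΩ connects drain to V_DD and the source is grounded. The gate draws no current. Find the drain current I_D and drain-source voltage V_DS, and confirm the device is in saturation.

V_G = V_DD·R_2/(R_1+R_2) = 13×27/83 = 4.23 V. With the source grounded, V_GS = V_G = 4.23 V.
Assume saturation: I_D = (k_n/2)(V_GS − V_t)² = (0.55/2)×(4.23 − 1.1)² = 0.275×3.13² = 2.69 mA.
V_DS = V_DD − I_D·R_D = 13 − 2.69×0.82 = 10.8 V.
Saturation requires V_DS ≥ V_GS − V_t = 3.13 V; 10.8 ≥ 3.13 ✓.

I_D ≈ 2.7 mA, V_DS ≈ 11 V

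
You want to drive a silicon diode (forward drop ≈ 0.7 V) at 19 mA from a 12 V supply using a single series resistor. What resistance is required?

The resistor drops V_S − V_D = 12 − 0.7 = 11.3 V at 19 mA.
R = 11.3 V / 19 mA = 0.595 kΩ.

R ≈ 0.59 kΩ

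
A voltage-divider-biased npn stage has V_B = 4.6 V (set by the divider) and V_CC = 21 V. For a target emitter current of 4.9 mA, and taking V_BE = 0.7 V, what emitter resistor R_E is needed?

V_E = V_B − V_BE = 4.6 − 0.7 = 3.9 V.
R_E = V_E / I_E = 3.9 / 4.9 = 0.796 kΩ.

R_E ≈ 0.8 kΩ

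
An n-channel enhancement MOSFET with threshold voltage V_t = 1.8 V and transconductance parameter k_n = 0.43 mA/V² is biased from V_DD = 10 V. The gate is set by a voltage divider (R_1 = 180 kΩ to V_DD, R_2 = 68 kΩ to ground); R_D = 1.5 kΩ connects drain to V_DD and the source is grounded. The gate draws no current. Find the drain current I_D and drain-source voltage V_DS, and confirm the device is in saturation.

V_G = V_DD·R_2/(R_1+R_2) = 10×68/248 = 2.74 V. With the source grounded, V_GS = V_G = 2.74 V.
Assume saturation: I_D = (k_n/2)(V_GS − V_t)² = (0.43/2)×(2.74 − 1.8)² = 0.215×0.942² = 0.191 mA.
V_DS = V_DD − I_D·R_D = 10 − 0.191×1.5 = 9.71 V.
Saturation requires V_DS ≥ V_GS − V_t = 0.942 V; 9.71 ≥ 0.942 ✓.

I_D ≈ 0.19 mA, V_DS ≈ 9.7 V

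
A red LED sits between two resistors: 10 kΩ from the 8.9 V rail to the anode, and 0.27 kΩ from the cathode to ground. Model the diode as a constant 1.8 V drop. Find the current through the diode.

I ≈ 0.69 mA

The two resistors are in series with the diode, so KVL gives 8.9 = I·10 + 1.8 + I·0.27.
I = (8.9 − 1.8) / (10 + 0.27) kΩ = 7.1 / 10.3 = 0.691 mA.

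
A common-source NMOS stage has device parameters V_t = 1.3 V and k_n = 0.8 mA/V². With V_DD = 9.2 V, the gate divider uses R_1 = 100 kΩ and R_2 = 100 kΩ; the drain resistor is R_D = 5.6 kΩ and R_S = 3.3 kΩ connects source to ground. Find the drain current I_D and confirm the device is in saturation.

V_G = V_DD·R_2/(R_1+R_2) = 9.2×100/200 = 4.6 V.
Assume saturation: I_D = (k_n/2)(V_GS − V_t)² with V_GS = V_G − I_D·R_S = 4.6 − 3.3·I_D.
Substituting gives 4.36·I_D² − 9.71·I_D + 4.36 = 0, with roots I_D = 0.622 or 1.61 mA.
The root I_D = 1.61 mA gives V_GS = -0.705 V ≤ V_t, so take I_D = 0.622 mA.
Then V_GS = 2.55 V and V_DS = V_DD − I_D(R_D+R_S) = 9.2 − 0.622×8.9 = 3.66 V.
Saturation requires V_DS ≥ V_GS − V_t = 1.25 V; 3.66 ≥ 1.25 ✓.

I_D ≈ 0.62 mA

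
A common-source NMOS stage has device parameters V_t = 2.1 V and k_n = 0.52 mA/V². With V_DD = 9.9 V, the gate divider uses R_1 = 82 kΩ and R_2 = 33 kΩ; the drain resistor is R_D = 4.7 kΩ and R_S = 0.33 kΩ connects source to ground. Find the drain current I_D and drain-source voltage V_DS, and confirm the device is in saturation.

V_G = V_DD·R_2/(R_1+R_2) = 9.9×33/115 = 2.84 V.
Assume saturation: I_D = (k_n/2)(V_GS − V_t)² with V_GS = V_G − I_D·R_S = 2.84 − 0.33·I_D.
Substituting gives 0.0283·I_D² − 1.13·I_D + 0.143 = 0, with roots I_D = 0.127 or 39.7 mA.
The root I_D = 39.7 mA gives V_GS = -10.3 V ≤ V_t, so take I_D = 0.127 mA.
Then V_GS = 2.8 V and V_DS = V_DD − I_D(R_D+R_S) = 9.9 − 0.127×5.03 = 9.26 V.
Saturation requires V_DS ≥ V_GS − V_t = 0.699 V; 9.26 ≥ 0.699 ✓.

I_D ≈ 0.13 mA, V_DS ≈ 9.3 V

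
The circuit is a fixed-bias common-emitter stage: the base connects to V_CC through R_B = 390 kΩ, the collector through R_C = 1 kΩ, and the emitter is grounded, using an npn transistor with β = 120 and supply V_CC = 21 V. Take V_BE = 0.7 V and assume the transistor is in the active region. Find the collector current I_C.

I_C ≈ 6.2 mA

Base loop: V_CC = I_B·R_B + V_BE, so I_B = (21 − 0.7)/390 kΩ = 0.0521 mA.
In the active region I_C = β·I_B = 120 × 0.0521 = 6.25 mA.
Collector loop: V_CE = V_CC − I_C·R_C = 21 − 6.25×1 = 14.8 V.
Since V_CE = 14.8 V > V_CE(sat) ≈ 0.2 V, the transistor is in the active region as assumed.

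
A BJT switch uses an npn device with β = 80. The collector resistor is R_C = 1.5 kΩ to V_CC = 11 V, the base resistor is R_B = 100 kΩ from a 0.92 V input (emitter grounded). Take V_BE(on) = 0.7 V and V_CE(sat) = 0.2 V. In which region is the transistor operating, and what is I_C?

active; I_C ≈ 0.18 mA

Assume active. Base-emitter loop: I_B = (V_BB − V_BE)/R_B = (0.92 − 0.7)/100 = 0.0022 mA.
I_C = β·I_B = 80×0.0022 = 0.176 mA.
V_CE = V_CC − I_C·R_C = 11 − 0.176×1.5 = 10.7 V > V_CE(sat), so the active-region assumption holds.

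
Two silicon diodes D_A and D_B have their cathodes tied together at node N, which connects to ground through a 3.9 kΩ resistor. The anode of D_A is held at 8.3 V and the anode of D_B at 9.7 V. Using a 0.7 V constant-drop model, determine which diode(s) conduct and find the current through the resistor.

Assume both conduct. Then node N would need to be at both 8.3−0.7 = 7.6 V and 9.7−0.7 = 9 V, which is impossible.
Assume only D_B conducts: V_N = 9.7 − 0.7 = 9 V, so I_R = 9/3.9 = 2.31 mA.
Check D_A: its anode-to-cathode voltage is 8.3 − 9 = -0.7 V < 0.7 V, so it is off. The assumption is consistent.

Only D_B conducts; I_R ≈ 2.3 mA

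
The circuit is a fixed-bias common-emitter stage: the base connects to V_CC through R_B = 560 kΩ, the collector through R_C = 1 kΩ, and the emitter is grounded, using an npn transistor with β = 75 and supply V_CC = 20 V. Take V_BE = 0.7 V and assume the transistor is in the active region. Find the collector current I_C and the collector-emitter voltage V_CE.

Base loop: V_CC = I_B·R_B + V_BE, so I_B = (20 − 0.7)/560 kΩ = 0.0345 mA.
In the active region I_C = β·I_B = 75 × 0.0345 = 2.58 mA.
Collector loop: V_CE = V_CC − I_C·R_C = 20 − 2.58×1 = 17.4 V.
Since V_CE = 17.4 V > V_CE(sat) ≈ 0.2 V, the transistor is in the active region as assumed.

I_C ≈ 2.6 mA, V_CE ≈ 17 V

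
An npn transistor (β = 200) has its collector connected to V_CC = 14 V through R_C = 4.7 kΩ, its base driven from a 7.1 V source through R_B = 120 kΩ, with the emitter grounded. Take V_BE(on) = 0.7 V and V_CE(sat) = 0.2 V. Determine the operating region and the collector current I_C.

Assume active: I_B = (7.1 − 0.7)/120 = 0.0533 mA, giving I_C = β·I_B = 10.7 mA.
But then V_CE = 14 − 10.7×4.7 = -36.1 V < V_CE(sat) = 0.2 V — impossible in the active region.
So the transistor is saturated. With V_CE = 0.2 V, I_C = (V_CC − 0.2)/R_C = 13.8/4.7 = 2.94 mA.
Check: β·I_B = 10.7 mA > I_C = 2.94 mA, confirming saturation.

saturation; I_C ≈ 2.9 mA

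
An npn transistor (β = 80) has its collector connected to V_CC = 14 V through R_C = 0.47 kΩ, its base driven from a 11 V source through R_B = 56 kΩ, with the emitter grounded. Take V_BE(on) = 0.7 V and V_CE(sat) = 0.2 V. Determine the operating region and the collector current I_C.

active; I_C ≈ 15 mA

Assume active. Base-emitter loop: I_B = (V_BB − V_BE)/R_B = (11 − 0.7)/56 = 0.184 mA.
I_C = β·I_B = 80×0.184 = 14.7 mA.
V_CE = V_CC − I_C·R_C = 14 − 14.7×0.47 = 7.08 V > V_CE(sat), so the active-region assumption holds.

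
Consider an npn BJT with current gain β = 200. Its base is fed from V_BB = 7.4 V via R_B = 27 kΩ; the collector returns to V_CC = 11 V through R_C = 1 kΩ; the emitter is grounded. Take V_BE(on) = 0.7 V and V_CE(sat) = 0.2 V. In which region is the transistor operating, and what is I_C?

saturation; I_C ≈ 11 mA

Assume active: I_B = (7.4 − 0.7)/27 = 0.248 mA, giving I_C = β·I_B = 49.6 mA.
But then V_CE = 11 − 49.6×1 = -38.6 V < V_CE(sat) = 0.2 V — impossible in the active region.
So the transistor is saturated. With V_CE = 0.2 V, I_C = (V_CC − 0.2)/R_C = 10.8/1 = 10.8 mA.
Check: β·I_B = 49.6 mA > I_C = 10.8 mA, confirming saturation.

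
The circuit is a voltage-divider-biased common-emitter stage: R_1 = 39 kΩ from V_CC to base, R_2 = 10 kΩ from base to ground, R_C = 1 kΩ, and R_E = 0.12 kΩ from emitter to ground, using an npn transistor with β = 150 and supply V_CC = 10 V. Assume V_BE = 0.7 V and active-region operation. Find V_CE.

V_CE ≈ 1.4 V

Thevenize the base divider: V_Th = V_CC·R_2/(R_1+R_2) = 10×10/49 = 2.04 V, R_Th = R_1‖R_2 = 7.96 kΩ.
Base-emitter loop: V_Th = I_B·R_Th + V_BE + (β+1)I_B·R_E, so I_B = (2.04 − 0.7) / (7.96 + 151×0.12) = 0.0514 mA.
I_C = β·I_B = 150×0.0514 = 7.71 mA, and I_E = (β+1)I_B = 7.76 mA.
V_CE = V_CC − I_C·R_C − I_E·R_E = 10 − 7.71×1 − 7.76×0.12 = 1.36 V.
V_CE = 1.36 V > 0.2 V confirms active-region operation.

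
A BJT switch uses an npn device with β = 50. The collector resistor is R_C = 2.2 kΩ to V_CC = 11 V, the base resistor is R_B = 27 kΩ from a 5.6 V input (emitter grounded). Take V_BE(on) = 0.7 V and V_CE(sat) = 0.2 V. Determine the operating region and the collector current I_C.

Assume active: I_B = (5.6 − 0.7)/27 = 0.181 mA, giving I_C = β·I_B = 9.07 mA.
But then V_CE = 11 − 9.07×2.2 = -8.96 V < V_CE(sat) = 0.2 V — impossible in the active region.
So the transistor is saturated. With V_CE = 0.2 V, I_C = (V_CC − 0.2)/R_C = 10.8/2.2 = 4.91 mA.
Check: β·I_B = 9.07 mA > I_C = 4.91 mA, confirming saturation.

saturation; I_C ≈ 4.9 mA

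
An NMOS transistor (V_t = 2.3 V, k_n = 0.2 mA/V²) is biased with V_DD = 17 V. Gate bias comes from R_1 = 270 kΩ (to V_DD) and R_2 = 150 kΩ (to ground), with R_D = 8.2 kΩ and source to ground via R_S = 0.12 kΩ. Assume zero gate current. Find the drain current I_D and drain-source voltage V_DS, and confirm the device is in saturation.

V_G = V_DD·R_2/(R_1+R_2) = 17×150/420 = 6.07 V.
Assume saturation: I_D = (k_n/2)(V_GS − V_t)² with V_GS = V_G − I_D·R_S = 6.07 − 0.12·I_D.
Substituting gives 0.00144·I_D² − 1.09·I_D + 1.42 = 0, with roots I_D = 1.31 or 756 mA.
The root I_D = 756 mA gives V_GS = -84.6 V ≤ V_t, so take I_D = 1.31 mA.
Then V_GS = 5.91 V and V_DS = V_DD − I_D(R_D+R_S) = 17 − 1.31×8.32 = 6.13 V.
Saturation requires V_DS ≥ V_GS − V_t = 3.61 V; 6.13 ≥ 3.61 ✓.

I_D ≈ 1.3 mA, V_DS ≈ 6.1 V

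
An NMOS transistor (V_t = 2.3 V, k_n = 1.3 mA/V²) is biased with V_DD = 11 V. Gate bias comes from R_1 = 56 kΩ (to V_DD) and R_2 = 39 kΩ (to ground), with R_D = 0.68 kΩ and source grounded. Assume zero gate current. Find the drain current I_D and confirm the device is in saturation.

V_G = V_DD·R_2/(R_1+R_2) = 11×39/95 = 4.52 V. With the source grounded, V_GS = V_G = 4.52 V.
Assume saturation: I_D = (k_n/2)(V_GS − V_t)² = (1.3/2)×(4.52 − 2.3)² = 0.65×2.22² = 3.19 mA.
V_DS = V_DD − I_D·R_D = 11 − 3.19×0.68 = 8.83 V.
Saturation requires V_DS ≥ V_GS − V_t = 2.22 V; 8.83 ≥ 2.22 ✓.

I_D ≈ 3.2 mA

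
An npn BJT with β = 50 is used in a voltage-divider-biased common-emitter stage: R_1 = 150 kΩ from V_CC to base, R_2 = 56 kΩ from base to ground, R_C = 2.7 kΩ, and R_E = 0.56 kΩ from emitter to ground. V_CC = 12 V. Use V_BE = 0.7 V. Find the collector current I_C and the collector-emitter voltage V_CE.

I_C ≈ 1.8 mA, V_CE ≈ 6 V

Thevenize the base divider: V_Th = V_CC·R_2/(R_1+R_2) = 12×56/206 = 3.26 V, R_Th = R_1‖R_2 = 40.8 kΩ.
Base-emitter loop: V_Th = I_B·R_Th + V_BE + (β+1)I_B·R_E, so I_B = (3.26 − 0.7) / (40.8 + 51×0.56) = 0.037 mA.
I_C = β·I_B = 50×0.037 = 1.85 mA, and I_E = (β+1)I_B = 1.88 mA.
V_CE = V_CC − I_C·R_C − I_E·R_E = 12 − 1.85×2.7 − 1.88×0.56 = 5.96 V.
V_CE = 5.96 V > 0.2 V confirms active-region operation.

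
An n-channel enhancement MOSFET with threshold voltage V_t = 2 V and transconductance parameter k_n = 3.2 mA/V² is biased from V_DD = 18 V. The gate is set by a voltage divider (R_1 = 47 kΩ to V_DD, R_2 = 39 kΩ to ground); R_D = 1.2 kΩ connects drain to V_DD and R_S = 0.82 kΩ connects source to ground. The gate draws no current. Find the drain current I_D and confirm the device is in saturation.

I_D ≈ 5.3 mA

V_G = V_DD·R_2/(R_1+R_2) = 18×39/86 = 8.16 V.
Assume saturation: I_D = (k_n/2)(V_GS − V_t)² with V_GS = V_G − I_D·R_S = 8.16 − 0.82·I_D.
Substituting gives 1.08·I_D² − 17.2·I_D + 60.8 = 0, with roots I_D = 5.3 or 10.7 mA.
The root I_D = 10.7 mA gives V_GS = -0.582 V ≤ V_t, so take I_D = 5.3 mA.
Then V_GS = 3.82 V and V_DS = V_DD − I_D(R_D+R_S) = 18 − 5.3×2.02 = 7.3 V.
Saturation requires V_DS ≥ V_GS − V_t = 1.82 V; 7.3 ≥ 1.82 ✓.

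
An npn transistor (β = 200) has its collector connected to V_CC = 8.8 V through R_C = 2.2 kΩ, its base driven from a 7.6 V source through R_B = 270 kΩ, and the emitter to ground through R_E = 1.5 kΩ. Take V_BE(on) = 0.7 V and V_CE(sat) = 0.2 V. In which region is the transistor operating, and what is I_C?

Assume active: I_B = (7.6 − 0.7)/(270 + 201×1.5) = 0.0121 mA, I_C = β·I_B = 2.41 mA.
Then V_CE = 8.8 − 2.41×2.2 − 2.43×1.5 = -0.152 V < 0.2 V — the active assumption fails.
Re-solve with V_CE = 0.2 V. KCL at the emitter: V_E/R_E = (V_BB−0.7−V_E)/R_B + (V_CC−0.2−V_E)/R_C, giving V_E = 3.5 V.
I_C = (V_CC − 0.2 − V_E)/R_C = (8.6 − 3.5)/2.2 = 2.32 mA.
Check: I_B = (6.9 − 3.5)/270 = 0.0126 mA, and β·I_B = 2.52 mA > I_C, confirming saturation.

saturation; I_C ≈ 2.3 mA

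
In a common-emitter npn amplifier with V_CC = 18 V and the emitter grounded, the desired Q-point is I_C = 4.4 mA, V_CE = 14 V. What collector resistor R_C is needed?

Collector loop: V_CC = I_C·R_C + V_CE.
R_C = (V_CC − V_CE)/I_C = (18 − 14)/4.4 = 0.909 kΩ.

R_C ≈ 0.91 kΩ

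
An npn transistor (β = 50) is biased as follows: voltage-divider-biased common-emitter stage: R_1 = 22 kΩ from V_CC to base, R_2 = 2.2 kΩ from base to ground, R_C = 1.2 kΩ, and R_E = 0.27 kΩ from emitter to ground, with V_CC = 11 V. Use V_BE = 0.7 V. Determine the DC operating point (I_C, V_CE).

Thevenize the base divider: V_Th = V_CC·R_2/(R_1+R_2) = 11×2.2/24.2 = 1 V, R_Th = R_1‖R_2 = 2 kΩ.
Base-emitter loop: V_Th = I_B·R_Th + V_BE + (β+1)I_B·R_E, so I_B = (1 − 0.7) / (2 + 51×0.27) = 0.019 mA.
I_C = β·I_B = 50×0.019 = 0.951 mA, and I_E = (β+1)I_B = 0.97 mA.
V_CE = V_CC − I_C·R_C − I_E·R_E = 11 − 0.951×1.2 − 0.97×0.27 = 9.6 V.
V_CE = 9.6 V > 0.2 V confirms active-region operation.

I_C ≈ 0.95 mA, V_CE ≈ 9.6 V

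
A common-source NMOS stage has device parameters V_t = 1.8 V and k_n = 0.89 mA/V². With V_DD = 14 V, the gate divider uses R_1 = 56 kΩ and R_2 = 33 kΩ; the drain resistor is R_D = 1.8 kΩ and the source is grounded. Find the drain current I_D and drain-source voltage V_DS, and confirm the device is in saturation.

V_G = V_DD·R_2/(R_1+R_2) = 14×33/89 = 5.19 V. With the source grounded, V_GS = V_G = 5.19 V.
Assume saturation: I_D = (k_n/2)(V_GS − V_t)² = (0.89/2)×(5.19 − 1.8)² = 0.445×3.39² = 5.12 mA.
V_DS = V_DD − I_D·R_D = 14 − 5.12×1.8 = 4.79 V.
Saturation requires V_DS ≥ V_GS − V_t = 3.39 V; 4.79 ≥ 3.39 ✓.

I_D ≈ 5.1 mA, V_DS ≈ 4.8 V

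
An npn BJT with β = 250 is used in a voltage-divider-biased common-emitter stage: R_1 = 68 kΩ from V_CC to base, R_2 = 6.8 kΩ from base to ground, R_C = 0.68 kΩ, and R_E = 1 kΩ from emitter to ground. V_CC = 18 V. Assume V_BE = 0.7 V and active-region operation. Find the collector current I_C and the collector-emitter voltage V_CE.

Thevenize the base divider: V_Th = V_CC·R_2/(R_1+R_2) = 18×6.8/74.8 = 1.64 V, R_Th = R_1‖R_2 = 6.18 kΩ.
Base-emitter loop: V_Th = I_B·R_Th + V_BE + (β+1)I_B·R_E, so I_B = (1.64 − 0.7) / (6.18 + 251×1) = 0.00364 mA.
I_C = β·I_B = 250×0.00364 = 0.91 mA, and I_E = (β+1)I_B = 0.914 mA.
V_CE = V_CC − I_C·R_C − I_E·R_E = 18 − 0.91×0.68 − 0.914×1 = 16.5 V.
V_CE = 16.5 V > 0.2 V confirms active-region operation.

I_C ≈ 0.91 mA, V_CE ≈ 16 V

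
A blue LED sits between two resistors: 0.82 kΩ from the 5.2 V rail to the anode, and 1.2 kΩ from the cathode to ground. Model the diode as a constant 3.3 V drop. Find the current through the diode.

The two resistors are in series with the diode, so KVL gives 5.2 = I·0.82 + 3.3 + I·1.2.
I = (5.2 − 3.3) / (0.82 + 1.2) kΩ = 1.9 / 2.02 = 0.941 mA.

I ≈ 0.94 mA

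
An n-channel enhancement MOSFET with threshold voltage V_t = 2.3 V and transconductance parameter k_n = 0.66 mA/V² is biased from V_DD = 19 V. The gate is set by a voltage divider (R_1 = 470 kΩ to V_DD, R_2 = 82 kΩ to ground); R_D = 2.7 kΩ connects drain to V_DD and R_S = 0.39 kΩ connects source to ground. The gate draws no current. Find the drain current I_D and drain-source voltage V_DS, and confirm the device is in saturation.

V_G = V_DD·R_2/(R_1+R_2) = 19×82/552 = 2.82 V.
Assume saturation: I_D = (k_n/2)(V_GS − V_t)² with V_GS = V_G − I_D·R_S = 2.82 − 0.39·I_D.
Substituting gives 0.0502·I_D² − 1.13·I_D + 0.0901 = 0, with roots I_D = 0.0797 or 22.5 mA.
The root I_D = 22.5 mA gives V_GS = -5.96 V ≤ V_t, so take I_D = 0.0797 mA.
Then V_GS = 2.79 V and V_DS = V_DD − I_D(R_D+R_S) = 19 − 0.0797×3.09 = 18.8 V.
Saturation requires V_DS ≥ V_GS − V_t = 0.491 V; 18.8 ≥ 0.491 ✓.

I_D ≈ 0.08 mA, V_DS ≈ 19 V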